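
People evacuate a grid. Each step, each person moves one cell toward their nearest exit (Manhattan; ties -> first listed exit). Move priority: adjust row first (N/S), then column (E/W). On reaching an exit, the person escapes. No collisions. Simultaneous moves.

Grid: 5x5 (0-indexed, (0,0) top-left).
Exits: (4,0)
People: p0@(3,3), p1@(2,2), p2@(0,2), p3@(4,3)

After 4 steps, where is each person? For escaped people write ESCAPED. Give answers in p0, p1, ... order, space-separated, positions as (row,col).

Step 1: p0:(3,3)->(4,3) | p1:(2,2)->(3,2) | p2:(0,2)->(1,2) | p3:(4,3)->(4,2)
Step 2: p0:(4,3)->(4,2) | p1:(3,2)->(4,2) | p2:(1,2)->(2,2) | p3:(4,2)->(4,1)
Step 3: p0:(4,2)->(4,1) | p1:(4,2)->(4,1) | p2:(2,2)->(3,2) | p3:(4,1)->(4,0)->EXIT
Step 4: p0:(4,1)->(4,0)->EXIT | p1:(4,1)->(4,0)->EXIT | p2:(3,2)->(4,2) | p3:escaped

ESCAPED ESCAPED (4,2) ESCAPED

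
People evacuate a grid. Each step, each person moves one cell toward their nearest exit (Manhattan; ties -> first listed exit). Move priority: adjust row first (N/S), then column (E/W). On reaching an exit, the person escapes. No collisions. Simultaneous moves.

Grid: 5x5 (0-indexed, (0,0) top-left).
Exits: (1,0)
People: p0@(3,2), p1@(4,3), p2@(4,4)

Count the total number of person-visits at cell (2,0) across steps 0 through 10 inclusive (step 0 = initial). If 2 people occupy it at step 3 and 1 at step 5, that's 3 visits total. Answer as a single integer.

Step 0: p0@(3,2) p1@(4,3) p2@(4,4) -> at (2,0): 0 [-], cum=0
Step 1: p0@(2,2) p1@(3,3) p2@(3,4) -> at (2,0): 0 [-], cum=0
Step 2: p0@(1,2) p1@(2,3) p2@(2,4) -> at (2,0): 0 [-], cum=0
Step 3: p0@(1,1) p1@(1,3) p2@(1,4) -> at (2,0): 0 [-], cum=0
Step 4: p0@ESC p1@(1,2) p2@(1,3) -> at (2,0): 0 [-], cum=0
Step 5: p0@ESC p1@(1,1) p2@(1,2) -> at (2,0): 0 [-], cum=0
Step 6: p0@ESC p1@ESC p2@(1,1) -> at (2,0): 0 [-], cum=0
Step 7: p0@ESC p1@ESC p2@ESC -> at (2,0): 0 [-], cum=0
Total visits = 0

Answer: 0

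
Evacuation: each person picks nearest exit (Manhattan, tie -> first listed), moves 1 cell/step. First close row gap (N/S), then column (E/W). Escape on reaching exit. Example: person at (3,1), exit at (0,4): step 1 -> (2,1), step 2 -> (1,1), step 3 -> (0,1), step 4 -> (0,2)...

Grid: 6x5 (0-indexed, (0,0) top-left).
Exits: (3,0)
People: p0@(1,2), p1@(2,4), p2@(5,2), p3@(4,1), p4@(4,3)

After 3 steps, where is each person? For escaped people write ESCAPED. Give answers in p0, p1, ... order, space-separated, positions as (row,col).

Step 1: p0:(1,2)->(2,2) | p1:(2,4)->(3,4) | p2:(5,2)->(4,2) | p3:(4,1)->(3,1) | p4:(4,3)->(3,3)
Step 2: p0:(2,2)->(3,2) | p1:(3,4)->(3,3) | p2:(4,2)->(3,2) | p3:(3,1)->(3,0)->EXIT | p4:(3,3)->(3,2)
Step 3: p0:(3,2)->(3,1) | p1:(3,3)->(3,2) | p2:(3,2)->(3,1) | p3:escaped | p4:(3,2)->(3,1)

(3,1) (3,2) (3,1) ESCAPED (3,1)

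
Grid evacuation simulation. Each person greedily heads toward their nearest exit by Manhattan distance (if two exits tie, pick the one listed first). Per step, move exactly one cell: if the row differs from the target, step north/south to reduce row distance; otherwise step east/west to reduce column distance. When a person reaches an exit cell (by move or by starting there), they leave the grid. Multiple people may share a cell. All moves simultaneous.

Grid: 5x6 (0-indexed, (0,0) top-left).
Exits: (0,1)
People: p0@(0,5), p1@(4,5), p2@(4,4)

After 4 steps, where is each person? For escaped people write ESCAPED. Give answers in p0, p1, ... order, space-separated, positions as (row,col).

Step 1: p0:(0,5)->(0,4) | p1:(4,5)->(3,5) | p2:(4,4)->(3,4)
Step 2: p0:(0,4)->(0,3) | p1:(3,5)->(2,5) | p2:(3,4)->(2,4)
Step 3: p0:(0,3)->(0,2) | p1:(2,5)->(1,5) | p2:(2,4)->(1,4)
Step 4: p0:(0,2)->(0,1)->EXIT | p1:(1,5)->(0,5) | p2:(1,4)->(0,4)

ESCAPED (0,5) (0,4)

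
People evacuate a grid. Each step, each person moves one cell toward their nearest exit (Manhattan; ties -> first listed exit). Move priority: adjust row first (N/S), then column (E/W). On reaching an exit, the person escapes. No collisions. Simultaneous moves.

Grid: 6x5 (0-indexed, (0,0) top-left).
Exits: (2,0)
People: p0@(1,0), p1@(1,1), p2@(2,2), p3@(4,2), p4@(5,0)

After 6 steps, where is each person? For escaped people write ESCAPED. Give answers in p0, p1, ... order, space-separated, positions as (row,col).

Step 1: p0:(1,0)->(2,0)->EXIT | p1:(1,1)->(2,1) | p2:(2,2)->(2,1) | p3:(4,2)->(3,2) | p4:(5,0)->(4,0)
Step 2: p0:escaped | p1:(2,1)->(2,0)->EXIT | p2:(2,1)->(2,0)->EXIT | p3:(3,2)->(2,2) | p4:(4,0)->(3,0)
Step 3: p0:escaped | p1:escaped | p2:escaped | p3:(2,2)->(2,1) | p4:(3,0)->(2,0)->EXIT
Step 4: p0:escaped | p1:escaped | p2:escaped | p3:(2,1)->(2,0)->EXIT | p4:escaped

ESCAPED ESCAPED ESCAPED ESCAPED ESCAPED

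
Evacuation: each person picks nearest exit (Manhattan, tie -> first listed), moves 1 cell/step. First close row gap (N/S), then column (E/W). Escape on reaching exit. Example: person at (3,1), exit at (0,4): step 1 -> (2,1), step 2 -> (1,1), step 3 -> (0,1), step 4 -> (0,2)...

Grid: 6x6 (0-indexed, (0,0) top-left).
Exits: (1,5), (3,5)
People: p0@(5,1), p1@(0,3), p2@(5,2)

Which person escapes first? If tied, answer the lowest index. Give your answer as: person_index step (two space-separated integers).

Step 1: p0:(5,1)->(4,1) | p1:(0,3)->(1,3) | p2:(5,2)->(4,2)
Step 2: p0:(4,1)->(3,1) | p1:(1,3)->(1,4) | p2:(4,2)->(3,2)
Step 3: p0:(3,1)->(3,2) | p1:(1,4)->(1,5)->EXIT | p2:(3,2)->(3,3)
Step 4: p0:(3,2)->(3,3) | p1:escaped | p2:(3,3)->(3,4)
Step 5: p0:(3,3)->(3,4) | p1:escaped | p2:(3,4)->(3,5)->EXIT
Step 6: p0:(3,4)->(3,5)->EXIT | p1:escaped | p2:escaped
Exit steps: [6, 3, 5]
First to escape: p1 at step 3

Answer: 1 3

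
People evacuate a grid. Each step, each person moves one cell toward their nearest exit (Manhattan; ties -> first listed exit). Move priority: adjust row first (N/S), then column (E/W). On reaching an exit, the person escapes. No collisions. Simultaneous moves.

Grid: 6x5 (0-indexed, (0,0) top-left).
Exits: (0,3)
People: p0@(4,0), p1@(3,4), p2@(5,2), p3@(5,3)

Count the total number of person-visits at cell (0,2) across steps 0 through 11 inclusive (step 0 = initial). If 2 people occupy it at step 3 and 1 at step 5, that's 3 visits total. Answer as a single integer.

Step 0: p0@(4,0) p1@(3,4) p2@(5,2) p3@(5,3) -> at (0,2): 0 [-], cum=0
Step 1: p0@(3,0) p1@(2,4) p2@(4,2) p3@(4,3) -> at (0,2): 0 [-], cum=0
Step 2: p0@(2,0) p1@(1,4) p2@(3,2) p3@(3,3) -> at (0,2): 0 [-], cum=0
Step 3: p0@(1,0) p1@(0,4) p2@(2,2) p3@(2,3) -> at (0,2): 0 [-], cum=0
Step 4: p0@(0,0) p1@ESC p2@(1,2) p3@(1,3) -> at (0,2): 0 [-], cum=0
Step 5: p0@(0,1) p1@ESC p2@(0,2) p3@ESC -> at (0,2): 1 [p2], cum=1
Step 6: p0@(0,2) p1@ESC p2@ESC p3@ESC -> at (0,2): 1 [p0], cum=2
Step 7: p0@ESC p1@ESC p2@ESC p3@ESC -> at (0,2): 0 [-], cum=2
Total visits = 2

Answer: 2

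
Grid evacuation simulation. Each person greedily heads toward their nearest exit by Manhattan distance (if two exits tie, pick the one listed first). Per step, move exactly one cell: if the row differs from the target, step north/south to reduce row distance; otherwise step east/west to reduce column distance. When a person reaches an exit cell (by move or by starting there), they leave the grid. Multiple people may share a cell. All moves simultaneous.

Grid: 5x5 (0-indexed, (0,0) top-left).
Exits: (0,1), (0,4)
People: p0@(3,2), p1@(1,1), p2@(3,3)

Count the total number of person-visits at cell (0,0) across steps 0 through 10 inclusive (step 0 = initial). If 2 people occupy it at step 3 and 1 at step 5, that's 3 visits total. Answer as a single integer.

Answer: 0

Derivation:
Step 0: p0@(3,2) p1@(1,1) p2@(3,3) -> at (0,0): 0 [-], cum=0
Step 1: p0@(2,2) p1@ESC p2@(2,3) -> at (0,0): 0 [-], cum=0
Step 2: p0@(1,2) p1@ESC p2@(1,3) -> at (0,0): 0 [-], cum=0
Step 3: p0@(0,2) p1@ESC p2@(0,3) -> at (0,0): 0 [-], cum=0
Step 4: p0@ESC p1@ESC p2@ESC -> at (0,0): 0 [-], cum=0
Total visits = 0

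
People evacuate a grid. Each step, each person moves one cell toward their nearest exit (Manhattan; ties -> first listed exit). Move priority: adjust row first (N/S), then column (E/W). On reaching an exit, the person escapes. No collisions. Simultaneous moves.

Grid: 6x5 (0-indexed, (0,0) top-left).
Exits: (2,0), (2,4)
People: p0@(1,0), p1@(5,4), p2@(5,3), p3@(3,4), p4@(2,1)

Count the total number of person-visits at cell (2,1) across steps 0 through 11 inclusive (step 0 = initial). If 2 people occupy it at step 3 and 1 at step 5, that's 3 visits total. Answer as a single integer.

Answer: 1

Derivation:
Step 0: p0@(1,0) p1@(5,4) p2@(5,3) p3@(3,4) p4@(2,1) -> at (2,1): 1 [p4], cum=1
Step 1: p0@ESC p1@(4,4) p2@(4,3) p3@ESC p4@ESC -> at (2,1): 0 [-], cum=1
Step 2: p0@ESC p1@(3,4) p2@(3,3) p3@ESC p4@ESC -> at (2,1): 0 [-], cum=1
Step 3: p0@ESC p1@ESC p2@(2,3) p3@ESC p4@ESC -> at (2,1): 0 [-], cum=1
Step 4: p0@ESC p1@ESC p2@ESC p3@ESC p4@ESC -> at (2,1): 0 [-], cum=1
Total visits = 1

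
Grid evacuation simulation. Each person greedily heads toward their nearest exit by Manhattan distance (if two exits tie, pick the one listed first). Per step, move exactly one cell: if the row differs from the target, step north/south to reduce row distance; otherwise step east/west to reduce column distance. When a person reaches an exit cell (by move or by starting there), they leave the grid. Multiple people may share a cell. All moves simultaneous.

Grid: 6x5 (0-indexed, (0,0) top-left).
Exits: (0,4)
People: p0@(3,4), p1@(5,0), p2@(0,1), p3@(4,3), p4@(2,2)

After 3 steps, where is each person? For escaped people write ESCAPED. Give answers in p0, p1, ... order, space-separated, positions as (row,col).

Step 1: p0:(3,4)->(2,4) | p1:(5,0)->(4,0) | p2:(0,1)->(0,2) | p3:(4,3)->(3,3) | p4:(2,2)->(1,2)
Step 2: p0:(2,4)->(1,4) | p1:(4,0)->(3,0) | p2:(0,2)->(0,3) | p3:(3,3)->(2,3) | p4:(1,2)->(0,2)
Step 3: p0:(1,4)->(0,4)->EXIT | p1:(3,0)->(2,0) | p2:(0,3)->(0,4)->EXIT | p3:(2,3)->(1,3) | p4:(0,2)->(0,3)

ESCAPED (2,0) ESCAPED (1,3) (0,3)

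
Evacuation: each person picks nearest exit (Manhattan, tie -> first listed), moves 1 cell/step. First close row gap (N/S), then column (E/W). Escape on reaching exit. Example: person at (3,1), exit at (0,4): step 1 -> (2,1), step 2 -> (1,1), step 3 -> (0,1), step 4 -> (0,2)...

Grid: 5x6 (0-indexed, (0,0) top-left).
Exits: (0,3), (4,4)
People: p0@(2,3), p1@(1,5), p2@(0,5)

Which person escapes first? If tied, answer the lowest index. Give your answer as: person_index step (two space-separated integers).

Answer: 0 2

Derivation:
Step 1: p0:(2,3)->(1,3) | p1:(1,5)->(0,5) | p2:(0,5)->(0,4)
Step 2: p0:(1,3)->(0,3)->EXIT | p1:(0,5)->(0,4) | p2:(0,4)->(0,3)->EXIT
Step 3: p0:escaped | p1:(0,4)->(0,3)->EXIT | p2:escaped
Exit steps: [2, 3, 2]
First to escape: p0 at step 2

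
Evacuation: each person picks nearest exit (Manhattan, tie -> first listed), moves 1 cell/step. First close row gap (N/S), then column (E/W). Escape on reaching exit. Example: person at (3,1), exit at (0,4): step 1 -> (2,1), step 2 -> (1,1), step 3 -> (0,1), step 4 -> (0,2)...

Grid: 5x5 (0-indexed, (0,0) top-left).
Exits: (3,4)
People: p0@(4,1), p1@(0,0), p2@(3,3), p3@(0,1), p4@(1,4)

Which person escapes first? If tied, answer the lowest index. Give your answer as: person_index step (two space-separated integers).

Answer: 2 1

Derivation:
Step 1: p0:(4,1)->(3,1) | p1:(0,0)->(1,0) | p2:(3,3)->(3,4)->EXIT | p3:(0,1)->(1,1) | p4:(1,4)->(2,4)
Step 2: p0:(3,1)->(3,2) | p1:(1,0)->(2,0) | p2:escaped | p3:(1,1)->(2,1) | p4:(2,4)->(3,4)->EXIT
Step 3: p0:(3,2)->(3,3) | p1:(2,0)->(3,0) | p2:escaped | p3:(2,1)->(3,1) | p4:escaped
Step 4: p0:(3,3)->(3,4)->EXIT | p1:(3,0)->(3,1) | p2:escaped | p3:(3,1)->(3,2) | p4:escaped
Step 5: p0:escaped | p1:(3,1)->(3,2) | p2:escaped | p3:(3,2)->(3,3) | p4:escaped
Step 6: p0:escaped | p1:(3,2)->(3,3) | p2:escaped | p3:(3,3)->(3,4)->EXIT | p4:escaped
Step 7: p0:escaped | p1:(3,3)->(3,4)->EXIT | p2:escaped | p3:escaped | p4:escaped
Exit steps: [4, 7, 1, 6, 2]
First to escape: p2 at step 1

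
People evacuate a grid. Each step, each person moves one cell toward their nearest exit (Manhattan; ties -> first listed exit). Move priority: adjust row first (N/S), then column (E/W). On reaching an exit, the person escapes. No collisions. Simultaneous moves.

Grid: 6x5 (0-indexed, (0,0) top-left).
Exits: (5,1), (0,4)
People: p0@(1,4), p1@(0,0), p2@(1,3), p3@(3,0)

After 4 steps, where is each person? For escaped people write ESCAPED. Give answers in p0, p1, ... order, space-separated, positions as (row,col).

Step 1: p0:(1,4)->(0,4)->EXIT | p1:(0,0)->(0,1) | p2:(1,3)->(0,3) | p3:(3,0)->(4,0)
Step 2: p0:escaped | p1:(0,1)->(0,2) | p2:(0,3)->(0,4)->EXIT | p3:(4,0)->(5,0)
Step 3: p0:escaped | p1:(0,2)->(0,3) | p2:escaped | p3:(5,0)->(5,1)->EXIT
Step 4: p0:escaped | p1:(0,3)->(0,4)->EXIT | p2:escaped | p3:escaped

ESCAPED ESCAPED ESCAPED ESCAPED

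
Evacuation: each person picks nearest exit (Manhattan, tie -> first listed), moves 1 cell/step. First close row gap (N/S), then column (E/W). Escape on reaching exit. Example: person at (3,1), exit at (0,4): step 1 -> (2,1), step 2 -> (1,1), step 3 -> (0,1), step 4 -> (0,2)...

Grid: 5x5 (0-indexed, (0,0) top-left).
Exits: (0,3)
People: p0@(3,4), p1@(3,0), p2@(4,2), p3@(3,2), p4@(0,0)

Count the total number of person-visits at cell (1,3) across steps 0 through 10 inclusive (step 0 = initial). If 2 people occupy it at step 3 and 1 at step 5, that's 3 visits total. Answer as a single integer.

Answer: 0

Derivation:
Step 0: p0@(3,4) p1@(3,0) p2@(4,2) p3@(3,2) p4@(0,0) -> at (1,3): 0 [-], cum=0
Step 1: p0@(2,4) p1@(2,0) p2@(3,2) p3@(2,2) p4@(0,1) -> at (1,3): 0 [-], cum=0
Step 2: p0@(1,4) p1@(1,0) p2@(2,2) p3@(1,2) p4@(0,2) -> at (1,3): 0 [-], cum=0
Step 3: p0@(0,4) p1@(0,0) p2@(1,2) p3@(0,2) p4@ESC -> at (1,3): 0 [-], cum=0
Step 4: p0@ESC p1@(0,1) p2@(0,2) p3@ESC p4@ESC -> at (1,3): 0 [-], cum=0
Step 5: p0@ESC p1@(0,2) p2@ESC p3@ESC p4@ESC -> at (1,3): 0 [-], cum=0
Step 6: p0@ESC p1@ESC p2@ESC p3@ESC p4@ESC -> at (1,3): 0 [-], cum=0
Total visits = 0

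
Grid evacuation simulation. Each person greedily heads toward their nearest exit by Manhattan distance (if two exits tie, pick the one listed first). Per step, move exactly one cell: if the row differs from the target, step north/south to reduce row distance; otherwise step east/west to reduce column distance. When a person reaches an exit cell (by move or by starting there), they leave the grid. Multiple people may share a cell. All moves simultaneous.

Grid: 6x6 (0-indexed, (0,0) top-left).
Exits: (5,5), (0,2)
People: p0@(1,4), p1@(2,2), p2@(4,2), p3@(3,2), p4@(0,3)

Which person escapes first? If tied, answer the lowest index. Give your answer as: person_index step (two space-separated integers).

Answer: 4 1

Derivation:
Step 1: p0:(1,4)->(0,4) | p1:(2,2)->(1,2) | p2:(4,2)->(5,2) | p3:(3,2)->(2,2) | p4:(0,3)->(0,2)->EXIT
Step 2: p0:(0,4)->(0,3) | p1:(1,2)->(0,2)->EXIT | p2:(5,2)->(5,3) | p3:(2,2)->(1,2) | p4:escaped
Step 3: p0:(0,3)->(0,2)->EXIT | p1:escaped | p2:(5,3)->(5,4) | p3:(1,2)->(0,2)->EXIT | p4:escaped
Step 4: p0:escaped | p1:escaped | p2:(5,4)->(5,5)->EXIT | p3:escaped | p4:escaped
Exit steps: [3, 2, 4, 3, 1]
First to escape: p4 at step 1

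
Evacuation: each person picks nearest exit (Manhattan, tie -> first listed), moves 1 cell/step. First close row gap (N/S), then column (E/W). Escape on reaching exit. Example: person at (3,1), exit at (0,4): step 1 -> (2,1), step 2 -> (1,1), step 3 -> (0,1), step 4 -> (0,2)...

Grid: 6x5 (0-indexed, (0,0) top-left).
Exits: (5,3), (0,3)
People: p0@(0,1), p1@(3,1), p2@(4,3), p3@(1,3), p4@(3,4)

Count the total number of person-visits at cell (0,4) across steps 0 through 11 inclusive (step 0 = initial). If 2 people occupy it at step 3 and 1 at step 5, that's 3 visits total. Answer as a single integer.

Step 0: p0@(0,1) p1@(3,1) p2@(4,3) p3@(1,3) p4@(3,4) -> at (0,4): 0 [-], cum=0
Step 1: p0@(0,2) p1@(4,1) p2@ESC p3@ESC p4@(4,4) -> at (0,4): 0 [-], cum=0
Step 2: p0@ESC p1@(5,1) p2@ESC p3@ESC p4@(5,4) -> at (0,4): 0 [-], cum=0
Step 3: p0@ESC p1@(5,2) p2@ESC p3@ESC p4@ESC -> at (0,4): 0 [-], cum=0
Step 4: p0@ESC p1@ESC p2@ESC p3@ESC p4@ESC -> at (0,4): 0 [-], cum=0
Total visits = 0

Answer: 0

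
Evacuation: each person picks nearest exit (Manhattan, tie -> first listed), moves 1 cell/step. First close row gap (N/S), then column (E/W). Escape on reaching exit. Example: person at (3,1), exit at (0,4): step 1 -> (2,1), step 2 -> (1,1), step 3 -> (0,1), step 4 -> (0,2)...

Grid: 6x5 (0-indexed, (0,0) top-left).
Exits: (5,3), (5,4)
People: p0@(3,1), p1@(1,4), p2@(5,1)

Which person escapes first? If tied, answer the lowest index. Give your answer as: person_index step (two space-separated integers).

Answer: 2 2

Derivation:
Step 1: p0:(3,1)->(4,1) | p1:(1,4)->(2,4) | p2:(5,1)->(5,2)
Step 2: p0:(4,1)->(5,1) | p1:(2,4)->(3,4) | p2:(5,2)->(5,3)->EXIT
Step 3: p0:(5,1)->(5,2) | p1:(3,4)->(4,4) | p2:escaped
Step 4: p0:(5,2)->(5,3)->EXIT | p1:(4,4)->(5,4)->EXIT | p2:escaped
Exit steps: [4, 4, 2]
First to escape: p2 at step 2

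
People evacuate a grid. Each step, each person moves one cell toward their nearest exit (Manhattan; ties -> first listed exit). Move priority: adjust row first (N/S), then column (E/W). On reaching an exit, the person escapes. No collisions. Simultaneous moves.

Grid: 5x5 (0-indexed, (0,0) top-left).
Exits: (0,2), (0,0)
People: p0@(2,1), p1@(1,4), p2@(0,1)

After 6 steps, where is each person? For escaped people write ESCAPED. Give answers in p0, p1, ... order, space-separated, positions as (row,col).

Step 1: p0:(2,1)->(1,1) | p1:(1,4)->(0,4) | p2:(0,1)->(0,2)->EXIT
Step 2: p0:(1,1)->(0,1) | p1:(0,4)->(0,3) | p2:escaped
Step 3: p0:(0,1)->(0,2)->EXIT | p1:(0,3)->(0,2)->EXIT | p2:escaped

ESCAPED ESCAPED ESCAPED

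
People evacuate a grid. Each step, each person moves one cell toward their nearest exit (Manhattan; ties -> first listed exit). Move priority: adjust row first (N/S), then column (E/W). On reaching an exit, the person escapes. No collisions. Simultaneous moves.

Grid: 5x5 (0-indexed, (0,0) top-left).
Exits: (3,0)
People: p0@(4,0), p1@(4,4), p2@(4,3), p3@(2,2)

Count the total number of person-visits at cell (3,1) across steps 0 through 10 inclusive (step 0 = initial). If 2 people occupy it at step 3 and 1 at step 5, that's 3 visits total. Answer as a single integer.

Step 0: p0@(4,0) p1@(4,4) p2@(4,3) p3@(2,2) -> at (3,1): 0 [-], cum=0
Step 1: p0@ESC p1@(3,4) p2@(3,3) p3@(3,2) -> at (3,1): 0 [-], cum=0
Step 2: p0@ESC p1@(3,3) p2@(3,2) p3@(3,1) -> at (3,1): 1 [p3], cum=1
Step 3: p0@ESC p1@(3,2) p2@(3,1) p3@ESC -> at (3,1): 1 [p2], cum=2
Step 4: p0@ESC p1@(3,1) p2@ESC p3@ESC -> at (3,1): 1 [p1], cum=3
Step 5: p0@ESC p1@ESC p2@ESC p3@ESC -> at (3,1): 0 [-], cum=3
Total visits = 3

Answer: 3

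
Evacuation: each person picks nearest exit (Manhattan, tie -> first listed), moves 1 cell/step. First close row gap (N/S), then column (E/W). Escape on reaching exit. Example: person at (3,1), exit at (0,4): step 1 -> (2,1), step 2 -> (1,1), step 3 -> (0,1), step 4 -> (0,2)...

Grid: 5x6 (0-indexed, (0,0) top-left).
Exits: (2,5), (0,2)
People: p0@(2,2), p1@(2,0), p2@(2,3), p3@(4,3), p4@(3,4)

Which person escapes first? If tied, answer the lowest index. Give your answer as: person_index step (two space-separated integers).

Step 1: p0:(2,2)->(1,2) | p1:(2,0)->(1,0) | p2:(2,3)->(2,4) | p3:(4,3)->(3,3) | p4:(3,4)->(2,4)
Step 2: p0:(1,2)->(0,2)->EXIT | p1:(1,0)->(0,0) | p2:(2,4)->(2,5)->EXIT | p3:(3,3)->(2,3) | p4:(2,4)->(2,5)->EXIT
Step 3: p0:escaped | p1:(0,0)->(0,1) | p2:escaped | p3:(2,3)->(2,4) | p4:escaped
Step 4: p0:escaped | p1:(0,1)->(0,2)->EXIT | p2:escaped | p3:(2,4)->(2,5)->EXIT | p4:escaped
Exit steps: [2, 4, 2, 4, 2]
First to escape: p0 at step 2

Answer: 0 2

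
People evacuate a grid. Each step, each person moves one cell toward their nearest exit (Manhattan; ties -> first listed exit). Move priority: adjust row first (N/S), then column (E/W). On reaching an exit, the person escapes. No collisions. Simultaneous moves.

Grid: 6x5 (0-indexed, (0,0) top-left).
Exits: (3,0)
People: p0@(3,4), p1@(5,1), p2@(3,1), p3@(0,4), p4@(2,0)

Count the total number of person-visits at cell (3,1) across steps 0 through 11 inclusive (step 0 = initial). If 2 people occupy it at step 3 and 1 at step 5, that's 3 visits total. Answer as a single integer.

Step 0: p0@(3,4) p1@(5,1) p2@(3,1) p3@(0,4) p4@(2,0) -> at (3,1): 1 [p2], cum=1
Step 1: p0@(3,3) p1@(4,1) p2@ESC p3@(1,4) p4@ESC -> at (3,1): 0 [-], cum=1
Step 2: p0@(3,2) p1@(3,1) p2@ESC p3@(2,4) p4@ESC -> at (3,1): 1 [p1], cum=2
Step 3: p0@(3,1) p1@ESC p2@ESC p3@(3,4) p4@ESC -> at (3,1): 1 [p0], cum=3
Step 4: p0@ESC p1@ESC p2@ESC p3@(3,3) p4@ESC -> at (3,1): 0 [-], cum=3
Step 5: p0@ESC p1@ESC p2@ESC p3@(3,2) p4@ESC -> at (3,1): 0 [-], cum=3
Step 6: p0@ESC p1@ESC p2@ESC p3@(3,1) p4@ESC -> at (3,1): 1 [p3], cum=4
Step 7: p0@ESC p1@ESC p2@ESC p3@ESC p4@ESC -> at (3,1): 0 [-], cum=4
Total visits = 4

Answer: 4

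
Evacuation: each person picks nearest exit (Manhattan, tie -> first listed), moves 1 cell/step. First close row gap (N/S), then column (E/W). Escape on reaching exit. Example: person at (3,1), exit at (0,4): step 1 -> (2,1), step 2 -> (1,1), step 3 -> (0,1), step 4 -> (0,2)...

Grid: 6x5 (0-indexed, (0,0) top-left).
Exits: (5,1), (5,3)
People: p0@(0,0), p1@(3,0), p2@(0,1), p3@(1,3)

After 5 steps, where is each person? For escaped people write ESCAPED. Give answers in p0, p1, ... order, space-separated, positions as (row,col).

Step 1: p0:(0,0)->(1,0) | p1:(3,0)->(4,0) | p2:(0,1)->(1,1) | p3:(1,3)->(2,3)
Step 2: p0:(1,0)->(2,0) | p1:(4,0)->(5,0) | p2:(1,1)->(2,1) | p3:(2,3)->(3,3)
Step 3: p0:(2,0)->(3,0) | p1:(5,0)->(5,1)->EXIT | p2:(2,1)->(3,1) | p3:(3,3)->(4,3)
Step 4: p0:(3,0)->(4,0) | p1:escaped | p2:(3,1)->(4,1) | p3:(4,3)->(5,3)->EXIT
Step 5: p0:(4,0)->(5,0) | p1:escaped | p2:(4,1)->(5,1)->EXIT | p3:escaped

(5,0) ESCAPED ESCAPED ESCAPED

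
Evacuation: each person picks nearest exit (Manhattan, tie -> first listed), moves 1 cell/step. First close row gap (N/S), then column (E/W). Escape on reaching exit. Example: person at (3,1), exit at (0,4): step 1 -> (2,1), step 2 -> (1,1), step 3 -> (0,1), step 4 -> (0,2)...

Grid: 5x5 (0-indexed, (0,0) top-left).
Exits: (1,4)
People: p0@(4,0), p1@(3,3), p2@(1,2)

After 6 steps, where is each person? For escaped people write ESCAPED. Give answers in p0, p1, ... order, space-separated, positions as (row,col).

Step 1: p0:(4,0)->(3,0) | p1:(3,3)->(2,3) | p2:(1,2)->(1,3)
Step 2: p0:(3,0)->(2,0) | p1:(2,3)->(1,3) | p2:(1,3)->(1,4)->EXIT
Step 3: p0:(2,0)->(1,0) | p1:(1,3)->(1,4)->EXIT | p2:escaped
Step 4: p0:(1,0)->(1,1) | p1:escaped | p2:escaped
Step 5: p0:(1,1)->(1,2) | p1:escaped | p2:escaped
Step 6: p0:(1,2)->(1,3) | p1:escaped | p2:escaped

(1,3) ESCAPED ESCAPED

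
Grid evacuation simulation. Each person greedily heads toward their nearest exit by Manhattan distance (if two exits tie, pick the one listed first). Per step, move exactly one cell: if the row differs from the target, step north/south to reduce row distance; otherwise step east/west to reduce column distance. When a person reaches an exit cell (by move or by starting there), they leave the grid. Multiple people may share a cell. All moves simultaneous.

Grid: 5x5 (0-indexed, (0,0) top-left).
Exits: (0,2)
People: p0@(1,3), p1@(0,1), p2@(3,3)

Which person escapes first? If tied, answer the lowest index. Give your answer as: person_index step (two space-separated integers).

Answer: 1 1

Derivation:
Step 1: p0:(1,3)->(0,3) | p1:(0,1)->(0,2)->EXIT | p2:(3,3)->(2,3)
Step 2: p0:(0,3)->(0,2)->EXIT | p1:escaped | p2:(2,3)->(1,3)
Step 3: p0:escaped | p1:escaped | p2:(1,3)->(0,3)
Step 4: p0:escaped | p1:escaped | p2:(0,3)->(0,2)->EXIT
Exit steps: [2, 1, 4]
First to escape: p1 at step 1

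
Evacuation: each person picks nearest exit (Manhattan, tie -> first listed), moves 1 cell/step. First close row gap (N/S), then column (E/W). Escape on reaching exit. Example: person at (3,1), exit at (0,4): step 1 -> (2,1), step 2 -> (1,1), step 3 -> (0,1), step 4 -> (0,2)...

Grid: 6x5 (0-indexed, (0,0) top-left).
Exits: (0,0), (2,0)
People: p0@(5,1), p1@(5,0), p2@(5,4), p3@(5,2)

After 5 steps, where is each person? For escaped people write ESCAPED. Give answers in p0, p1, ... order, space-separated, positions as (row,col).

Step 1: p0:(5,1)->(4,1) | p1:(5,0)->(4,0) | p2:(5,4)->(4,4) | p3:(5,2)->(4,2)
Step 2: p0:(4,1)->(3,1) | p1:(4,0)->(3,0) | p2:(4,4)->(3,4) | p3:(4,2)->(3,2)
Step 3: p0:(3,1)->(2,1) | p1:(3,0)->(2,0)->EXIT | p2:(3,4)->(2,4) | p3:(3,2)->(2,2)
Step 4: p0:(2,1)->(2,0)->EXIT | p1:escaped | p2:(2,4)->(2,3) | p3:(2,2)->(2,1)
Step 5: p0:escaped | p1:escaped | p2:(2,3)->(2,2) | p3:(2,1)->(2,0)->EXIT

ESCAPED ESCAPED (2,2) ESCAPED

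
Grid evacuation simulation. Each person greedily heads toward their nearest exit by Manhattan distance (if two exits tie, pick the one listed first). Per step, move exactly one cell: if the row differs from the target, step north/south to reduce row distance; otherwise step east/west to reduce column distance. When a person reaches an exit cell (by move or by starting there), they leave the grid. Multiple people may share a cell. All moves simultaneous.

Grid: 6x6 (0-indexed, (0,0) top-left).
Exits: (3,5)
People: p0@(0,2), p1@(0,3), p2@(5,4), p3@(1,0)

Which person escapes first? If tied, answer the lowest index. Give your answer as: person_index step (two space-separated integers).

Step 1: p0:(0,2)->(1,2) | p1:(0,3)->(1,3) | p2:(5,4)->(4,4) | p3:(1,0)->(2,0)
Step 2: p0:(1,2)->(2,2) | p1:(1,3)->(2,3) | p2:(4,4)->(3,4) | p3:(2,0)->(3,0)
Step 3: p0:(2,2)->(3,2) | p1:(2,3)->(3,3) | p2:(3,4)->(3,5)->EXIT | p3:(3,0)->(3,1)
Step 4: p0:(3,2)->(3,3) | p1:(3,3)->(3,4) | p2:escaped | p3:(3,1)->(3,2)
Step 5: p0:(3,3)->(3,4) | p1:(3,4)->(3,5)->EXIT | p2:escaped | p3:(3,2)->(3,3)
Step 6: p0:(3,4)->(3,5)->EXIT | p1:escaped | p2:escaped | p3:(3,3)->(3,4)
Step 7: p0:escaped | p1:escaped | p2:escaped | p3:(3,4)->(3,5)->EXIT
Exit steps: [6, 5, 3, 7]
First to escape: p2 at step 3

Answer: 2 3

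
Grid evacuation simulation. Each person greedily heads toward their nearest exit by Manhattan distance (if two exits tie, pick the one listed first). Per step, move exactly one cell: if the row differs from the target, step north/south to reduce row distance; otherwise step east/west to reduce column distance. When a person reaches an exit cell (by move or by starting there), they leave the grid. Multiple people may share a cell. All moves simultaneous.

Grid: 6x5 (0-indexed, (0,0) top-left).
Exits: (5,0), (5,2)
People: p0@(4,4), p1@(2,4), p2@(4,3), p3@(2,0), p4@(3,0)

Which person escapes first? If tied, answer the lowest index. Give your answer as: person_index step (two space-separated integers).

Answer: 2 2

Derivation:
Step 1: p0:(4,4)->(5,4) | p1:(2,4)->(3,4) | p2:(4,3)->(5,3) | p3:(2,0)->(3,0) | p4:(3,0)->(4,0)
Step 2: p0:(5,4)->(5,3) | p1:(3,4)->(4,4) | p2:(5,3)->(5,2)->EXIT | p3:(3,0)->(4,0) | p4:(4,0)->(5,0)->EXIT
Step 3: p0:(5,3)->(5,2)->EXIT | p1:(4,4)->(5,4) | p2:escaped | p3:(4,0)->(5,0)->EXIT | p4:escaped
Step 4: p0:escaped | p1:(5,4)->(5,3) | p2:escaped | p3:escaped | p4:escaped
Step 5: p0:escaped | p1:(5,3)->(5,2)->EXIT | p2:escaped | p3:escaped | p4:escaped
Exit steps: [3, 5, 2, 3, 2]
First to escape: p2 at step 2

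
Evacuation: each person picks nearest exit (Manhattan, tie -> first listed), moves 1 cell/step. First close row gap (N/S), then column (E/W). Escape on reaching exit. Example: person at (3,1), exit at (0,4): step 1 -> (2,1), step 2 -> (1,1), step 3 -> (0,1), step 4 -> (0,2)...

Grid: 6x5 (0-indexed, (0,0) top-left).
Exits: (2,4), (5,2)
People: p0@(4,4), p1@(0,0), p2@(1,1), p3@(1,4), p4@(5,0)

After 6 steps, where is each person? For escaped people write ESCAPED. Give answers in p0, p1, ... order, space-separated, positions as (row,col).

Step 1: p0:(4,4)->(3,4) | p1:(0,0)->(1,0) | p2:(1,1)->(2,1) | p3:(1,4)->(2,4)->EXIT | p4:(5,0)->(5,1)
Step 2: p0:(3,4)->(2,4)->EXIT | p1:(1,0)->(2,0) | p2:(2,1)->(2,2) | p3:escaped | p4:(5,1)->(5,2)->EXIT
Step 3: p0:escaped | p1:(2,0)->(2,1) | p2:(2,2)->(2,3) | p3:escaped | p4:escaped
Step 4: p0:escaped | p1:(2,1)->(2,2) | p2:(2,3)->(2,4)->EXIT | p3:escaped | p4:escaped
Step 5: p0:escaped | p1:(2,2)->(2,3) | p2:escaped | p3:escaped | p4:escaped
Step 6: p0:escaped | p1:(2,3)->(2,4)->EXIT | p2:escaped | p3:escaped | p4:escaped

ESCAPED ESCAPED ESCAPED ESCAPED ESCAPED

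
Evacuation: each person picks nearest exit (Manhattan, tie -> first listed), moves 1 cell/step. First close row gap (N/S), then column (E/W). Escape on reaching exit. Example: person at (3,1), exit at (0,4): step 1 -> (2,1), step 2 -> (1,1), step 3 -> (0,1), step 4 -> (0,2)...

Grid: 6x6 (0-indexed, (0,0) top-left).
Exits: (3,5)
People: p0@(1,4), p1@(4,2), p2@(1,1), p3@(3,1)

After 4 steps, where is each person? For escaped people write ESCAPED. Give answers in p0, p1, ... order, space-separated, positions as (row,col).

Step 1: p0:(1,4)->(2,4) | p1:(4,2)->(3,2) | p2:(1,1)->(2,1) | p3:(3,1)->(3,2)
Step 2: p0:(2,4)->(3,4) | p1:(3,2)->(3,3) | p2:(2,1)->(3,1) | p3:(3,2)->(3,3)
Step 3: p0:(3,4)->(3,5)->EXIT | p1:(3,3)->(3,4) | p2:(3,1)->(3,2) | p3:(3,3)->(3,4)
Step 4: p0:escaped | p1:(3,4)->(3,5)->EXIT | p2:(3,2)->(3,3) | p3:(3,4)->(3,5)->EXIT

ESCAPED ESCAPED (3,3) ESCAPED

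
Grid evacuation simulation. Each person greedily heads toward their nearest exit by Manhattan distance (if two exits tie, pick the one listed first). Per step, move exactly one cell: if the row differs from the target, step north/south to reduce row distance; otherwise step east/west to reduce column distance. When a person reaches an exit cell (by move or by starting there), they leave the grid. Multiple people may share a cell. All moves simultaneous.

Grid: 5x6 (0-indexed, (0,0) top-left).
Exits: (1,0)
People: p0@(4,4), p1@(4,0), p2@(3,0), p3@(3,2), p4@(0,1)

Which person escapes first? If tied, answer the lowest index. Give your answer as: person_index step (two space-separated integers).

Step 1: p0:(4,4)->(3,4) | p1:(4,0)->(3,0) | p2:(3,0)->(2,0) | p3:(3,2)->(2,2) | p4:(0,1)->(1,1)
Step 2: p0:(3,4)->(2,4) | p1:(3,0)->(2,0) | p2:(2,0)->(1,0)->EXIT | p3:(2,2)->(1,2) | p4:(1,1)->(1,0)->EXIT
Step 3: p0:(2,4)->(1,4) | p1:(2,0)->(1,0)->EXIT | p2:escaped | p3:(1,2)->(1,1) | p4:escaped
Step 4: p0:(1,4)->(1,3) | p1:escaped | p2:escaped | p3:(1,1)->(1,0)->EXIT | p4:escaped
Step 5: p0:(1,3)->(1,2) | p1:escaped | p2:escaped | p3:escaped | p4:escaped
Step 6: p0:(1,2)->(1,1) | p1:escaped | p2:escaped | p3:escaped | p4:escaped
Step 7: p0:(1,1)->(1,0)->EXIT | p1:escaped | p2:escaped | p3:escaped | p4:escaped
Exit steps: [7, 3, 2, 4, 2]
First to escape: p2 at step 2

Answer: 2 2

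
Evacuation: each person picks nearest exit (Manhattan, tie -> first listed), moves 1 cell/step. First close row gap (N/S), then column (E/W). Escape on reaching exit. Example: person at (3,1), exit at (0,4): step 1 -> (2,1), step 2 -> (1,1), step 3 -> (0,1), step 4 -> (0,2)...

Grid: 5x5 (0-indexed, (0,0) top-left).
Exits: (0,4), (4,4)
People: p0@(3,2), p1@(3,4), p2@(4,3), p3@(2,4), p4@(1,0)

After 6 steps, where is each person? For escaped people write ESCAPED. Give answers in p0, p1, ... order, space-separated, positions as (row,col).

Step 1: p0:(3,2)->(4,2) | p1:(3,4)->(4,4)->EXIT | p2:(4,3)->(4,4)->EXIT | p3:(2,4)->(1,4) | p4:(1,0)->(0,0)
Step 2: p0:(4,2)->(4,3) | p1:escaped | p2:escaped | p3:(1,4)->(0,4)->EXIT | p4:(0,0)->(0,1)
Step 3: p0:(4,3)->(4,4)->EXIT | p1:escaped | p2:escaped | p3:escaped | p4:(0,1)->(0,2)
Step 4: p0:escaped | p1:escaped | p2:escaped | p3:escaped | p4:(0,2)->(0,3)
Step 5: p0:escaped | p1:escaped | p2:escaped | p3:escaped | p4:(0,3)->(0,4)->EXIT

ESCAPED ESCAPED ESCAPED ESCAPED ESCAPED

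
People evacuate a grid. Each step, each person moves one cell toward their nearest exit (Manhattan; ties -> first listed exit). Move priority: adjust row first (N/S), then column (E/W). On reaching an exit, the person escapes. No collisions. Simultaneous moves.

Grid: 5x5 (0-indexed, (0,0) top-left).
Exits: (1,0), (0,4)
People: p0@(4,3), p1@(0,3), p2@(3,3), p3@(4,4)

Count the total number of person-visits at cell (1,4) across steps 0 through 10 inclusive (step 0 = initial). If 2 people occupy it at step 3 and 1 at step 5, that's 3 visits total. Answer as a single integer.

Step 0: p0@(4,3) p1@(0,3) p2@(3,3) p3@(4,4) -> at (1,4): 0 [-], cum=0
Step 1: p0@(3,3) p1@ESC p2@(2,3) p3@(3,4) -> at (1,4): 0 [-], cum=0
Step 2: p0@(2,3) p1@ESC p2@(1,3) p3@(2,4) -> at (1,4): 0 [-], cum=0
Step 3: p0@(1,3) p1@ESC p2@(0,3) p3@(1,4) -> at (1,4): 1 [p3], cum=1
Step 4: p0@(0,3) p1@ESC p2@ESC p3@ESC -> at (1,4): 0 [-], cum=1
Step 5: p0@ESC p1@ESC p2@ESC p3@ESC -> at (1,4): 0 [-], cum=1
Total visits = 1

Answer: 1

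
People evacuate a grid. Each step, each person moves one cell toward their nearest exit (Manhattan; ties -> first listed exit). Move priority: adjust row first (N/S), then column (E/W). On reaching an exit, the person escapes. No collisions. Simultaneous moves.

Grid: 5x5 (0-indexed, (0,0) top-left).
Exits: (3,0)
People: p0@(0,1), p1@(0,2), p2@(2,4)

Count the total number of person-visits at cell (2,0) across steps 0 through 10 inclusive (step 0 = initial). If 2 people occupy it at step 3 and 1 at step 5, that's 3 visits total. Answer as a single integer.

Answer: 0

Derivation:
Step 0: p0@(0,1) p1@(0,2) p2@(2,4) -> at (2,0): 0 [-], cum=0
Step 1: p0@(1,1) p1@(1,2) p2@(3,4) -> at (2,0): 0 [-], cum=0
Step 2: p0@(2,1) p1@(2,2) p2@(3,3) -> at (2,0): 0 [-], cum=0
Step 3: p0@(3,1) p1@(3,2) p2@(3,2) -> at (2,0): 0 [-], cum=0
Step 4: p0@ESC p1@(3,1) p2@(3,1) -> at (2,0): 0 [-], cum=0
Step 5: p0@ESC p1@ESC p2@ESC -> at (2,0): 0 [-], cum=0
Total visits = 0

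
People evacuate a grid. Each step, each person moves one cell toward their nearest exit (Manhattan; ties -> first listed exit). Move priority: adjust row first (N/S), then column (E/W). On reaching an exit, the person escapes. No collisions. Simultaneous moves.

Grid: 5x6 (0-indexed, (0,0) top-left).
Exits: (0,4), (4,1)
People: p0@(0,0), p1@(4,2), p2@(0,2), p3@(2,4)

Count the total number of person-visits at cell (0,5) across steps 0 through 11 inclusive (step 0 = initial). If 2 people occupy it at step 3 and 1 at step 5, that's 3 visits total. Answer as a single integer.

Answer: 0

Derivation:
Step 0: p0@(0,0) p1@(4,2) p2@(0,2) p3@(2,4) -> at (0,5): 0 [-], cum=0
Step 1: p0@(0,1) p1@ESC p2@(0,3) p3@(1,4) -> at (0,5): 0 [-], cum=0
Step 2: p0@(0,2) p1@ESC p2@ESC p3@ESC -> at (0,5): 0 [-], cum=0
Step 3: p0@(0,3) p1@ESC p2@ESC p3@ESC -> at (0,5): 0 [-], cum=0
Step 4: p0@ESC p1@ESC p2@ESC p3@ESC -> at (0,5): 0 [-], cum=0
Total visits = 0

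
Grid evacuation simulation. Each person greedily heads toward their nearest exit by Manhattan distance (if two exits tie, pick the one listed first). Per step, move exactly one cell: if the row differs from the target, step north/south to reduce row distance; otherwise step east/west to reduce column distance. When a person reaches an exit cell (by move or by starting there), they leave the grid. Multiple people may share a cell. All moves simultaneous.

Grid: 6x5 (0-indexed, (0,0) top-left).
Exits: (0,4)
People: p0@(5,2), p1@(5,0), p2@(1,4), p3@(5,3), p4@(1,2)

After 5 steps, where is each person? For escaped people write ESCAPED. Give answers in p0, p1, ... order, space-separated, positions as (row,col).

Step 1: p0:(5,2)->(4,2) | p1:(5,0)->(4,0) | p2:(1,4)->(0,4)->EXIT | p3:(5,3)->(4,3) | p4:(1,2)->(0,2)
Step 2: p0:(4,2)->(3,2) | p1:(4,0)->(3,0) | p2:escaped | p3:(4,3)->(3,3) | p4:(0,2)->(0,3)
Step 3: p0:(3,2)->(2,2) | p1:(3,0)->(2,0) | p2:escaped | p3:(3,3)->(2,3) | p4:(0,3)->(0,4)->EXIT
Step 4: p0:(2,2)->(1,2) | p1:(2,0)->(1,0) | p2:escaped | p3:(2,3)->(1,3) | p4:escaped
Step 5: p0:(1,2)->(0,2) | p1:(1,0)->(0,0) | p2:escaped | p3:(1,3)->(0,3) | p4:escaped

(0,2) (0,0) ESCAPED (0,3) ESCAPED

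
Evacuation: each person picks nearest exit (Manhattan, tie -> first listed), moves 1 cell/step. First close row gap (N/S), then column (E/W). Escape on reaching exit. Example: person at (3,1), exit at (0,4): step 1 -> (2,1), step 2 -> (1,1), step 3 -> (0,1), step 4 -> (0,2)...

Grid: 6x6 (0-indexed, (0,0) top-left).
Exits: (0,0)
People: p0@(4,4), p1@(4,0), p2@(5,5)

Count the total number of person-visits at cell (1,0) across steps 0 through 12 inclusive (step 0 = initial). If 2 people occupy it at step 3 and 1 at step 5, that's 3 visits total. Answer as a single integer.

Step 0: p0@(4,4) p1@(4,0) p2@(5,5) -> at (1,0): 0 [-], cum=0
Step 1: p0@(3,4) p1@(3,0) p2@(4,5) -> at (1,0): 0 [-], cum=0
Step 2: p0@(2,4) p1@(2,0) p2@(3,5) -> at (1,0): 0 [-], cum=0
Step 3: p0@(1,4) p1@(1,0) p2@(2,5) -> at (1,0): 1 [p1], cum=1
Step 4: p0@(0,4) p1@ESC p2@(1,5) -> at (1,0): 0 [-], cum=1
Step 5: p0@(0,3) p1@ESC p2@(0,5) -> at (1,0): 0 [-], cum=1
Step 6: p0@(0,2) p1@ESC p2@(0,4) -> at (1,0): 0 [-], cum=1
Step 7: p0@(0,1) p1@ESC p2@(0,3) -> at (1,0): 0 [-], cum=1
Step 8: p0@ESC p1@ESC p2@(0,2) -> at (1,0): 0 [-], cum=1
Step 9: p0@ESC p1@ESC p2@(0,1) -> at (1,0): 0 [-], cum=1
Step 10: p0@ESC p1@ESC p2@ESC -> at (1,0): 0 [-], cum=1
Total visits = 1

Answer: 1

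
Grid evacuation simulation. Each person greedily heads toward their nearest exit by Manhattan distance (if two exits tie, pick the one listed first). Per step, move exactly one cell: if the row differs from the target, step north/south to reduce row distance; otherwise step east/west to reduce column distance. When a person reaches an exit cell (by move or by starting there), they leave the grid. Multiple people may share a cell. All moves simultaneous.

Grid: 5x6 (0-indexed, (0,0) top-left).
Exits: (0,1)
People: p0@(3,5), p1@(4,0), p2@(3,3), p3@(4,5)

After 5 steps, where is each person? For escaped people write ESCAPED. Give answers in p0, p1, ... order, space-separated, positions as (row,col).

Step 1: p0:(3,5)->(2,5) | p1:(4,0)->(3,0) | p2:(3,3)->(2,3) | p3:(4,5)->(3,5)
Step 2: p0:(2,5)->(1,5) | p1:(3,0)->(2,0) | p2:(2,3)->(1,3) | p3:(3,5)->(2,5)
Step 3: p0:(1,5)->(0,5) | p1:(2,0)->(1,0) | p2:(1,3)->(0,3) | p3:(2,5)->(1,5)
Step 4: p0:(0,5)->(0,4) | p1:(1,0)->(0,0) | p2:(0,3)->(0,2) | p3:(1,5)->(0,5)
Step 5: p0:(0,4)->(0,3) | p1:(0,0)->(0,1)->EXIT | p2:(0,2)->(0,1)->EXIT | p3:(0,5)->(0,4)

(0,3) ESCAPED ESCAPED (0,4)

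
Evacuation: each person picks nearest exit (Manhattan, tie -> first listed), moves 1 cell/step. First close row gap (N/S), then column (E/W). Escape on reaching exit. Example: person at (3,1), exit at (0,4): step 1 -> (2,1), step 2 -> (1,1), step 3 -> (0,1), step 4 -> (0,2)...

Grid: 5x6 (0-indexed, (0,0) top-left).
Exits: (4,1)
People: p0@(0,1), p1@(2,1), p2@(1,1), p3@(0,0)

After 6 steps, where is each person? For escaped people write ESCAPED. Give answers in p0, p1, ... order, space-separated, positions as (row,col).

Step 1: p0:(0,1)->(1,1) | p1:(2,1)->(3,1) | p2:(1,1)->(2,1) | p3:(0,0)->(1,0)
Step 2: p0:(1,1)->(2,1) | p1:(3,1)->(4,1)->EXIT | p2:(2,1)->(3,1) | p3:(1,0)->(2,0)
Step 3: p0:(2,1)->(3,1) | p1:escaped | p2:(3,1)->(4,1)->EXIT | p3:(2,0)->(3,0)
Step 4: p0:(3,1)->(4,1)->EXIT | p1:escaped | p2:escaped | p3:(3,0)->(4,0)
Step 5: p0:escaped | p1:escaped | p2:escaped | p3:(4,0)->(4,1)->EXIT

ESCAPED ESCAPED ESCAPED ESCAPED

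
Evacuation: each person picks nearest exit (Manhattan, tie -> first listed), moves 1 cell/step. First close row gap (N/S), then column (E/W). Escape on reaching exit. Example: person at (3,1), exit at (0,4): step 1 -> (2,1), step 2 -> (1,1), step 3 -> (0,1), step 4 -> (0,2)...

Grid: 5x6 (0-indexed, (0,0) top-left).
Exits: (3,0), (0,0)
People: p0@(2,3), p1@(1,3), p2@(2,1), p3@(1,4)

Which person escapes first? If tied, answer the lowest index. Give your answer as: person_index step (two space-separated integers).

Step 1: p0:(2,3)->(3,3) | p1:(1,3)->(0,3) | p2:(2,1)->(3,1) | p3:(1,4)->(0,4)
Step 2: p0:(3,3)->(3,2) | p1:(0,3)->(0,2) | p2:(3,1)->(3,0)->EXIT | p3:(0,4)->(0,3)
Step 3: p0:(3,2)->(3,1) | p1:(0,2)->(0,1) | p2:escaped | p3:(0,3)->(0,2)
Step 4: p0:(3,1)->(3,0)->EXIT | p1:(0,1)->(0,0)->EXIT | p2:escaped | p3:(0,2)->(0,1)
Step 5: p0:escaped | p1:escaped | p2:escaped | p3:(0,1)->(0,0)->EXIT
Exit steps: [4, 4, 2, 5]
First to escape: p2 at step 2

Answer: 2 2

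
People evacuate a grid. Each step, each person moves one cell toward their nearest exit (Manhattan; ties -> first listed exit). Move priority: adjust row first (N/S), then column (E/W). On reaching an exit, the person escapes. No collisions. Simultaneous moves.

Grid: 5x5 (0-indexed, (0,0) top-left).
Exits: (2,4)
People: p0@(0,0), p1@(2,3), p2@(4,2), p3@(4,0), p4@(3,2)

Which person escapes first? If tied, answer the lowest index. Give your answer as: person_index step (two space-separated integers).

Answer: 1 1

Derivation:
Step 1: p0:(0,0)->(1,0) | p1:(2,3)->(2,4)->EXIT | p2:(4,2)->(3,2) | p3:(4,0)->(3,0) | p4:(3,2)->(2,2)
Step 2: p0:(1,0)->(2,0) | p1:escaped | p2:(3,2)->(2,2) | p3:(3,0)->(2,0) | p4:(2,2)->(2,3)
Step 3: p0:(2,0)->(2,1) | p1:escaped | p2:(2,2)->(2,3) | p3:(2,0)->(2,1) | p4:(2,3)->(2,4)->EXIT
Step 4: p0:(2,1)->(2,2) | p1:escaped | p2:(2,3)->(2,4)->EXIT | p3:(2,1)->(2,2) | p4:escaped
Step 5: p0:(2,2)->(2,3) | p1:escaped | p2:escaped | p3:(2,2)->(2,3) | p4:escaped
Step 6: p0:(2,3)->(2,4)->EXIT | p1:escaped | p2:escaped | p3:(2,3)->(2,4)->EXIT | p4:escaped
Exit steps: [6, 1, 4, 6, 3]
First to escape: p1 at step 1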